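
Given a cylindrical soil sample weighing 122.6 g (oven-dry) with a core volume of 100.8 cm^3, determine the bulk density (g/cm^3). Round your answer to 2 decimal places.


Step 1: Identify the formula: BD = dry mass / volume
Step 2: Substitute values: BD = 122.6 / 100.8
Step 3: BD = 1.22 g/cm^3

1.22


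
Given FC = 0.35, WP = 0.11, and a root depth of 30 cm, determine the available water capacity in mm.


Step 1: Available water = (FC - WP) * depth * 10
Step 2: AW = (0.35 - 0.11) * 30 * 10
Step 3: AW = 0.24 * 30 * 10
Step 4: AW = 72.0 mm

72.0


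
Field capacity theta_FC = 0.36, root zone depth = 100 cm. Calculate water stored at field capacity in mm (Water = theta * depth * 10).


Step 1: Water (mm) = theta_FC * depth (cm) * 10
Step 2: Water = 0.36 * 100 * 10
Step 3: Water = 360.0 mm

360.0


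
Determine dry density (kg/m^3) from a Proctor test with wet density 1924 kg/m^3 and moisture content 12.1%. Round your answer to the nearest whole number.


Step 1: Dry density = wet density / (1 + w/100)
Step 2: Dry density = 1924 / (1 + 12.1/100)
Step 3: Dry density = 1924 / 1.121
Step 4: Dry density = 1716 kg/m^3

1716


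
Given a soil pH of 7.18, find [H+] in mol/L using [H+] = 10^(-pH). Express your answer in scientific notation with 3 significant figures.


Step 1: [H+] = 10^(-pH)
Step 2: [H+] = 10^(-7.18)
Step 3: [H+] = 6.61e-08 mol/L

6.61e-08


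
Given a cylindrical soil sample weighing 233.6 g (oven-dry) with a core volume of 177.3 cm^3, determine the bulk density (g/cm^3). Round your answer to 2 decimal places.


Step 1: Identify the formula: BD = dry mass / volume
Step 2: Substitute values: BD = 233.6 / 177.3
Step 3: BD = 1.32 g/cm^3

1.32


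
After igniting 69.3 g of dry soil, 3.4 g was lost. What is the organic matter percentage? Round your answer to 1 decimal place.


Step 1: OM% = 100 * LOI / sample mass
Step 2: OM = 100 * 3.4 / 69.3
Step 3: OM = 4.9%

4.9


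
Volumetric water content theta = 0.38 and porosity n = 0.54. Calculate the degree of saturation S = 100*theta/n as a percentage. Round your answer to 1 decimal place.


Step 1: S = 100 * theta_v / n
Step 2: S = 100 * 0.38 / 0.54
Step 3: S = 70.4%

70.4


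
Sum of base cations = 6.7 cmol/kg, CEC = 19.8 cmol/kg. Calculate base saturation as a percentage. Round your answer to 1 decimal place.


Step 1: BS = 100 * (sum of bases) / CEC
Step 2: BS = 100 * 6.7 / 19.8
Step 3: BS = 33.8%

33.8


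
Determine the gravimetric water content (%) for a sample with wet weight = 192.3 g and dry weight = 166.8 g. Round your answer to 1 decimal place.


Step 1: Water mass = wet - dry = 192.3 - 166.8 = 25.5 g
Step 2: w = 100 * water mass / dry mass
Step 3: w = 100 * 25.5 / 166.8 = 15.3%

15.3


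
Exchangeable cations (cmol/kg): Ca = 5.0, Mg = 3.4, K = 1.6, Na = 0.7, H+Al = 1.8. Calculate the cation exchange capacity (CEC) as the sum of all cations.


Step 1: CEC = Ca + Mg + K + Na + (H+Al)
Step 2: CEC = 5.0 + 3.4 + 1.6 + 0.7 + 1.8
Step 3: CEC = 12.5 cmol/kg

12.5


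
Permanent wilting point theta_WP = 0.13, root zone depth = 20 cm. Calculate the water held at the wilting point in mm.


Step 1: Water (mm) = theta_WP * depth * 10
Step 2: Water = 0.13 * 20 * 10
Step 3: Water = 26.0 mm

26.0


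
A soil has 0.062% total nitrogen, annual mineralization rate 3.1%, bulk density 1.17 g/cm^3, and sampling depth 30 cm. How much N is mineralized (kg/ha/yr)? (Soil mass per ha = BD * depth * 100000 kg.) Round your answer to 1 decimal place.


Step 1: Soil mass per ha = BD * depth * 100000 = 1.17 * 30 * 100000 = 3510000 kg
Step 2: Total N pool = soil mass * N%/100 = 3510000 * 0.062/100 = 2176.2 kg/ha
Step 3: N mineralized = N pool * rate%/100 = 2176.2 * 3.1/100 = 67.5 kg/ha/yr

67.5


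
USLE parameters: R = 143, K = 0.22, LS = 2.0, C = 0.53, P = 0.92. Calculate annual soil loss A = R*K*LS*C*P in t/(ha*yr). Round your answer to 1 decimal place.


Step 1: A = R * K * LS * C * P
Step 2: R * K = 143 * 0.22 = 31.46
Step 3: (R*K) * LS = 31.46 * 2.0 = 62.92
Step 4: * C * P = 62.92 * 0.53 * 0.92 = 30.7
Step 5: A = 30.7 t/(ha*yr)

30.7


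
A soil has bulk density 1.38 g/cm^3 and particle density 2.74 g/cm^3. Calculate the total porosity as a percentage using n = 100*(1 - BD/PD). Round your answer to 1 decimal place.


Step 1: Formula: n = 100 * (1 - BD / PD)
Step 2: n = 100 * (1 - 1.38 / 2.74)
Step 3: n = 100 * (1 - 0.50365)
Step 4: n = 49.6%

49.6


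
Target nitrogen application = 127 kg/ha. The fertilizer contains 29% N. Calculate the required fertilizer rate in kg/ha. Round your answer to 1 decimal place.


Step 1: Fertilizer rate = target N / (N content / 100)
Step 2: Rate = 127 / (29 / 100)
Step 3: Rate = 127 / 0.29
Step 4: Rate = 437.9 kg/ha

437.9


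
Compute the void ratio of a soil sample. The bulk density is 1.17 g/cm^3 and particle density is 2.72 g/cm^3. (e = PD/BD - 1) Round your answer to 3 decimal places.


Step 1: e = PD / BD - 1
Step 2: e = 2.72 / 1.17 - 1
Step 3: e = 2.32479 - 1
Step 4: e = 1.325

1.325


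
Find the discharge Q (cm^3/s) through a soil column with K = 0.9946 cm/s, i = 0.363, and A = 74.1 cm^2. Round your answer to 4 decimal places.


Step 1: Apply Darcy's law: Q = K * i * A
Step 2: Q = 0.9946 * 0.363 * 74.1
Step 3: Q = 26.753 cm^3/s

26.753


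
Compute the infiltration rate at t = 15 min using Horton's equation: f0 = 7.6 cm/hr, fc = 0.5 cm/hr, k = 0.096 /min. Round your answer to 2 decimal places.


Step 1: f = fc + (f0 - fc) * exp(-k * t)
Step 2: exp(-0.096 * 15) = 0.236928
Step 3: f = 0.5 + (7.6 - 0.5) * 0.236928
Step 4: f = 0.5 + 7.1 * 0.236928
Step 5: f = 2.18 cm/hr

2.18


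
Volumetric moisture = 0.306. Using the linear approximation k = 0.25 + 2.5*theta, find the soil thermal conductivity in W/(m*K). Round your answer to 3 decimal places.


Step 1: k = 0.25 + 2.5 * theta
Step 2: k = 0.25 + 2.5 * 0.306
Step 3: k = 0.25 + 0.765
Step 4: k = 1.015 W/(m*K)

1.015


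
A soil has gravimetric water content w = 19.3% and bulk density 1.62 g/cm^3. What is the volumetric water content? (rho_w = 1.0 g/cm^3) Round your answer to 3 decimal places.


Step 1: theta = (w / 100) * BD / rho_w
Step 2: theta = (19.3 / 100) * 1.62 / 1.0
Step 3: theta = 0.193 * 1.62
Step 4: theta = 0.313

0.313


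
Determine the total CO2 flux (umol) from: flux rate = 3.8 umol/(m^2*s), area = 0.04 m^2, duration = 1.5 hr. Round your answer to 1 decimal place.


Step 1: Convert time to seconds: 1.5 hr * 3600 = 5400.0 s
Step 2: Total = flux * area * time_s
Step 3: Total = 3.8 * 0.04 * 5400.0
Step 4: Total = 820.8 umol

820.8


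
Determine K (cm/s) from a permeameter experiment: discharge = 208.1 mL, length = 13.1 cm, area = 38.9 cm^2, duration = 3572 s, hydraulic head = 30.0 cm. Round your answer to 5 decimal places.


Step 1: K = Q * L / (A * t * h)
Step 2: Numerator = 208.1 * 13.1 = 2726.11
Step 3: Denominator = 38.9 * 3572 * 30.0 = 4168524.0
Step 4: K = 2726.11 / 4168524.0 = 0.00065 cm/s

0.00065


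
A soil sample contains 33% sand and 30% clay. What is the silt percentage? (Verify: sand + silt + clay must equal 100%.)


Step 1: sand + silt + clay = 100%
Step 2: silt = 100 - sand - clay
Step 3: silt = 100 - 33 - 30
Step 4: silt = 37%

37


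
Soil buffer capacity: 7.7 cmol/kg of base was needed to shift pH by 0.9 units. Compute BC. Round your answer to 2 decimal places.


Step 1: BC = change in base / change in pH
Step 2: BC = 7.7 / 0.9
Step 3: BC = 8.56 cmol/(kg*pH unit)

8.56


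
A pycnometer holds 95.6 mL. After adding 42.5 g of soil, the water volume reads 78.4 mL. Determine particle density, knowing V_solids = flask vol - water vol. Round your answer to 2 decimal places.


Step 1: Volume of solids = flask volume - water volume with soil
Step 2: V_solids = 95.6 - 78.4 = 17.2 mL
Step 3: Particle density = mass / V_solids = 42.5 / 17.2 = 2.47 g/cm^3

2.47


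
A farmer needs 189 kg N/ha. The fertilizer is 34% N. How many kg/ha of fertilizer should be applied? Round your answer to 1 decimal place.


Step 1: Fertilizer rate = target N / (N content / 100)
Step 2: Rate = 189 / (34 / 100)
Step 3: Rate = 189 / 0.34
Step 4: Rate = 555.9 kg/ha

555.9


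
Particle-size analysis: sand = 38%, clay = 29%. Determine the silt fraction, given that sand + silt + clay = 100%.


Step 1: sand + silt + clay = 100%
Step 2: silt = 100 - sand - clay
Step 3: silt = 100 - 38 - 29
Step 4: silt = 33%

33


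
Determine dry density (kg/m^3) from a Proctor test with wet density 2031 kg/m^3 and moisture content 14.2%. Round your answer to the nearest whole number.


Step 1: Dry density = wet density / (1 + w/100)
Step 2: Dry density = 2031 / (1 + 14.2/100)
Step 3: Dry density = 2031 / 1.142
Step 4: Dry density = 1778 kg/m^3

1778


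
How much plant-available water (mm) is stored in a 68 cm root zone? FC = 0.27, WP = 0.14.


Step 1: Available water = (FC - WP) * depth * 10
Step 2: AW = (0.27 - 0.14) * 68 * 10
Step 3: AW = 0.13 * 68 * 10
Step 4: AW = 88.4 mm

88.4


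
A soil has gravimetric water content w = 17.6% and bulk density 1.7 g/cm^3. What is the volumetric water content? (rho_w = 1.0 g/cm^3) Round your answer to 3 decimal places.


Step 1: theta = (w / 100) * BD / rho_w
Step 2: theta = (17.6 / 100) * 1.7 / 1.0
Step 3: theta = 0.176 * 1.7
Step 4: theta = 0.299

0.299


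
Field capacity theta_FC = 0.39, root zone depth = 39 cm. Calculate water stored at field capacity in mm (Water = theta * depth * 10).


Step 1: Water (mm) = theta_FC * depth (cm) * 10
Step 2: Water = 0.39 * 39 * 10
Step 3: Water = 152.1 mm

152.1


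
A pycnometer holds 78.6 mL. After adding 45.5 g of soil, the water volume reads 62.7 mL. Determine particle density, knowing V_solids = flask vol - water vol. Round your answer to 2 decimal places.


Step 1: Volume of solids = flask volume - water volume with soil
Step 2: V_solids = 78.6 - 62.7 = 15.9 mL
Step 3: Particle density = mass / V_solids = 45.5 / 15.9 = 2.86 g/cm^3

2.86


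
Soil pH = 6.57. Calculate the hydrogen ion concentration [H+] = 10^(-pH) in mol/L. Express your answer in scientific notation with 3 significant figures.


Step 1: [H+] = 10^(-pH)
Step 2: [H+] = 10^(-6.57)
Step 3: [H+] = 2.69e-07 mol/L

2.69e-07


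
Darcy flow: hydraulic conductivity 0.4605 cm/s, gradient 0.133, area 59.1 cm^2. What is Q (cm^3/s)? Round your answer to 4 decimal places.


Step 1: Apply Darcy's law: Q = K * i * A
Step 2: Q = 0.4605 * 0.133 * 59.1
Step 3: Q = 3.6197 cm^3/s

3.6197


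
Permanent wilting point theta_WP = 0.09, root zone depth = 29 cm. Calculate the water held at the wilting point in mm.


Step 1: Water (mm) = theta_WP * depth * 10
Step 2: Water = 0.09 * 29 * 10
Step 3: Water = 26.1 mm

26.1


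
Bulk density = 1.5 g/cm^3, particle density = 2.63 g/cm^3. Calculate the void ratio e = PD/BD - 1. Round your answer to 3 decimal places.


Step 1: e = PD / BD - 1
Step 2: e = 2.63 / 1.5 - 1
Step 3: e = 1.75333 - 1
Step 4: e = 0.753

0.753


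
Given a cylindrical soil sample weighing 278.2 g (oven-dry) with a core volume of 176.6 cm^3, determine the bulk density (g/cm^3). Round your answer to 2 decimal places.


Step 1: Identify the formula: BD = dry mass / volume
Step 2: Substitute values: BD = 278.2 / 176.6
Step 3: BD = 1.58 g/cm^3

1.58


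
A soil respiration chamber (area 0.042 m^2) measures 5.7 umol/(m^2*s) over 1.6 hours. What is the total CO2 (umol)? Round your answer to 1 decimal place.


Step 1: Convert time to seconds: 1.6 hr * 3600 = 5760.0 s
Step 2: Total = flux * area * time_s
Step 3: Total = 5.7 * 0.042 * 5760.0
Step 4: Total = 1378.9 umol

1378.9


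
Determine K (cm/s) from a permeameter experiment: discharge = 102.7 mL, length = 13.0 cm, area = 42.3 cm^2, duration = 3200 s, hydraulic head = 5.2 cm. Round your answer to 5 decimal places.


Step 1: K = Q * L / (A * t * h)
Step 2: Numerator = 102.7 * 13.0 = 1335.1
Step 3: Denominator = 42.3 * 3200 * 5.2 = 703872.0
Step 4: K = 1335.1 / 703872.0 = 0.0019 cm/s

0.0019


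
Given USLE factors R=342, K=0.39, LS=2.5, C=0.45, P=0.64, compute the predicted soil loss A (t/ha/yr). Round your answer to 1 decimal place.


Step 1: A = R * K * LS * C * P
Step 2: R * K = 342 * 0.39 = 133.38
Step 3: (R*K) * LS = 133.38 * 2.5 = 333.45
Step 4: * C * P = 333.45 * 0.45 * 0.64 = 96.0
Step 5: A = 96.0 t/(ha*yr)

96.0


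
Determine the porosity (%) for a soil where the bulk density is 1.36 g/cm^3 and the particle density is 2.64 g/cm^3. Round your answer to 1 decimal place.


Step 1: Formula: n = 100 * (1 - BD / PD)
Step 2: n = 100 * (1 - 1.36 / 2.64)
Step 3: n = 100 * (1 - 0.51515)
Step 4: n = 48.5%

48.5


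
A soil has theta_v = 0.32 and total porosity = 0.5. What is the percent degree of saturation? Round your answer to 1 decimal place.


Step 1: S = 100 * theta_v / n
Step 2: S = 100 * 0.32 / 0.5
Step 3: S = 64.0%

64.0


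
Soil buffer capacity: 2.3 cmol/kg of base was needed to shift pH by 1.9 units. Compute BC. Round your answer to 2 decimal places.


Step 1: BC = change in base / change in pH
Step 2: BC = 2.3 / 1.9
Step 3: BC = 1.21 cmol/(kg*pH unit)

1.21


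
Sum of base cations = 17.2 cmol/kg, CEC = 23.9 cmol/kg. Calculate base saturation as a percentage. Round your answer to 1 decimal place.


Step 1: BS = 100 * (sum of bases) / CEC
Step 2: BS = 100 * 17.2 / 23.9
Step 3: BS = 72.0%

72.0


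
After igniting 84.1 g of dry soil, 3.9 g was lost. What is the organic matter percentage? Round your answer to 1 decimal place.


Step 1: OM% = 100 * LOI / sample mass
Step 2: OM = 100 * 3.9 / 84.1
Step 3: OM = 4.6%

4.6


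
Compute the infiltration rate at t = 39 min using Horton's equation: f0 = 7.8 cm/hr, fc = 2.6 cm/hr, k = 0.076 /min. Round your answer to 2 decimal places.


Step 1: f = fc + (f0 - fc) * exp(-k * t)
Step 2: exp(-0.076 * 39) = 0.051612
Step 3: f = 2.6 + (7.8 - 2.6) * 0.051612
Step 4: f = 2.6 + 5.2 * 0.051612
Step 5: f = 2.87 cm/hr

2.87


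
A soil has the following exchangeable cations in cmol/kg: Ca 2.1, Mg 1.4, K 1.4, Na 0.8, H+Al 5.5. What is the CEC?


Step 1: CEC = Ca + Mg + K + Na + (H+Al)
Step 2: CEC = 2.1 + 1.4 + 1.4 + 0.8 + 5.5
Step 3: CEC = 11.2 cmol/kg

11.2


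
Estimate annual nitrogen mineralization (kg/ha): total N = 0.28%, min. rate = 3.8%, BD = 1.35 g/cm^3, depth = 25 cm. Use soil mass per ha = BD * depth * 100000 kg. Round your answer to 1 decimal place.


Step 1: Soil mass per ha = BD * depth * 100000 = 1.35 * 25 * 100000 = 3375000 kg
Step 2: Total N pool = soil mass * N%/100 = 3375000 * 0.28/100 = 9450.0 kg/ha
Step 3: N mineralized = N pool * rate%/100 = 9450.0 * 3.8/100 = 359.1 kg/ha/yr

359.1


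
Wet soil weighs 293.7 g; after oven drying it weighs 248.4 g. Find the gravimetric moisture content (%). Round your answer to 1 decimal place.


Step 1: Water mass = wet - dry = 293.7 - 248.4 = 45.3 g
Step 2: w = 100 * water mass / dry mass
Step 3: w = 100 * 45.3 / 248.4 = 18.2%

18.2


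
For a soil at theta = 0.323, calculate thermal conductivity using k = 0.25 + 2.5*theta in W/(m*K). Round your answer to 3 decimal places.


Step 1: k = 0.25 + 2.5 * theta
Step 2: k = 0.25 + 2.5 * 0.323
Step 3: k = 0.25 + 0.808
Step 4: k = 1.058 W/(m*K)

1.058


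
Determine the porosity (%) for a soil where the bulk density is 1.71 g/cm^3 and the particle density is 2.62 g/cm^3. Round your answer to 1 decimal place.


Step 1: Formula: n = 100 * (1 - BD / PD)
Step 2: n = 100 * (1 - 1.71 / 2.62)
Step 3: n = 100 * (1 - 0.65267)
Step 4: n = 34.7%

34.7


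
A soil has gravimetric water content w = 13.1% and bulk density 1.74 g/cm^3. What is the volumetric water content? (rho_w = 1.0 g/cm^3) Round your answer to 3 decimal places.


Step 1: theta = (w / 100) * BD / rho_w
Step 2: theta = (13.1 / 100) * 1.74 / 1.0
Step 3: theta = 0.131 * 1.74
Step 4: theta = 0.228

0.228


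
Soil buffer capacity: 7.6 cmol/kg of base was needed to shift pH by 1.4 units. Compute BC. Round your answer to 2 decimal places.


Step 1: BC = change in base / change in pH
Step 2: BC = 7.6 / 1.4
Step 3: BC = 5.43 cmol/(kg*pH unit)

5.43


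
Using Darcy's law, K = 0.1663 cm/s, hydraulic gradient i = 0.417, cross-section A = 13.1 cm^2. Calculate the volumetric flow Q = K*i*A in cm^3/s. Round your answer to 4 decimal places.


Step 1: Apply Darcy's law: Q = K * i * A
Step 2: Q = 0.1663 * 0.417 * 13.1
Step 3: Q = 0.9084 cm^3/s

0.9084


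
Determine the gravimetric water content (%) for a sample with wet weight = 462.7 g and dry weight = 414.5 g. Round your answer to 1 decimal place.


Step 1: Water mass = wet - dry = 462.7 - 414.5 = 48.2 g
Step 2: w = 100 * water mass / dry mass
Step 3: w = 100 * 48.2 / 414.5 = 11.6%

11.6


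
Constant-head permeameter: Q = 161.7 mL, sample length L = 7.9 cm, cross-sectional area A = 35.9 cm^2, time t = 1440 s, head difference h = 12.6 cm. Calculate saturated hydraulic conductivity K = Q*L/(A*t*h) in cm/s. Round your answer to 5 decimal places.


Step 1: K = Q * L / (A * t * h)
Step 2: Numerator = 161.7 * 7.9 = 1277.43
Step 3: Denominator = 35.9 * 1440 * 12.6 = 651369.6
Step 4: K = 1277.43 / 651369.6 = 0.00196 cm/s

0.00196


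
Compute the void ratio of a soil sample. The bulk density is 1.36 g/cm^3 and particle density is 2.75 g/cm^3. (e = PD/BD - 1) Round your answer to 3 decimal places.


Step 1: e = PD / BD - 1
Step 2: e = 2.75 / 1.36 - 1
Step 3: e = 2.02206 - 1
Step 4: e = 1.022

1.022


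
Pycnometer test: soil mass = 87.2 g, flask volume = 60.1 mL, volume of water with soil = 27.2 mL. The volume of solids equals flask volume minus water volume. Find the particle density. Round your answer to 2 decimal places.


Step 1: Volume of solids = flask volume - water volume with soil
Step 2: V_solids = 60.1 - 27.2 = 32.9 mL
Step 3: Particle density = mass / V_solids = 87.2 / 32.9 = 2.65 g/cm^3

2.65


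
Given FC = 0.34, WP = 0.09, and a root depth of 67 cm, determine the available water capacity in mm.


Step 1: Available water = (FC - WP) * depth * 10
Step 2: AW = (0.34 - 0.09) * 67 * 10
Step 3: AW = 0.25 * 67 * 10
Step 4: AW = 167.5 mm

167.5


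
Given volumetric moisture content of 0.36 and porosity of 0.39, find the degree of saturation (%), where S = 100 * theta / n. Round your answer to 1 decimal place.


Step 1: S = 100 * theta_v / n
Step 2: S = 100 * 0.36 / 0.39
Step 3: S = 92.3%

92.3


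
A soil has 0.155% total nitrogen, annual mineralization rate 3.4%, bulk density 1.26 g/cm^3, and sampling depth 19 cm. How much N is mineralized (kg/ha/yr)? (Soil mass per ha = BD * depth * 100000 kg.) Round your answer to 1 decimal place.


Step 1: Soil mass per ha = BD * depth * 100000 = 1.26 * 19 * 100000 = 2394000 kg
Step 2: Total N pool = soil mass * N%/100 = 2394000 * 0.155/100 = 3710.7 kg/ha
Step 3: N mineralized = N pool * rate%/100 = 3710.7 * 3.4/100 = 126.2 kg/ha/yr

126.2


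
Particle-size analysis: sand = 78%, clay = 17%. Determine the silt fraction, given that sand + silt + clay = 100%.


Step 1: sand + silt + clay = 100%
Step 2: silt = 100 - sand - clay
Step 3: silt = 100 - 78 - 17
Step 4: silt = 5%

5


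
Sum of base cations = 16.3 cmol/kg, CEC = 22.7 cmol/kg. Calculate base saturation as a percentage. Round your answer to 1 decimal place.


Step 1: BS = 100 * (sum of bases) / CEC
Step 2: BS = 100 * 16.3 / 22.7
Step 3: BS = 71.8%

71.8


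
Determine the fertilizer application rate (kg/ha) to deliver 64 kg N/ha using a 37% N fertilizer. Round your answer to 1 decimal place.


Step 1: Fertilizer rate = target N / (N content / 100)
Step 2: Rate = 64 / (37 / 100)
Step 3: Rate = 64 / 0.37
Step 4: Rate = 173.0 kg/ha

173.0


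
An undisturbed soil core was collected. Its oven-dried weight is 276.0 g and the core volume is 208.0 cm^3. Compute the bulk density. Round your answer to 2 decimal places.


Step 1: Identify the formula: BD = dry mass / volume
Step 2: Substitute values: BD = 276.0 / 208.0
Step 3: BD = 1.33 g/cm^3

1.33


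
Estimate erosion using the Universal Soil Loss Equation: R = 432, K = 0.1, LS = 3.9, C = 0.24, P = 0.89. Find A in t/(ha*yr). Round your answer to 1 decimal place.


Step 1: A = R * K * LS * C * P
Step 2: R * K = 432 * 0.1 = 43.2
Step 3: (R*K) * LS = 43.2 * 3.9 = 168.48
Step 4: * C * P = 168.48 * 0.24 * 0.89 = 36.0
Step 5: A = 36.0 t/(ha*yr)

36.0


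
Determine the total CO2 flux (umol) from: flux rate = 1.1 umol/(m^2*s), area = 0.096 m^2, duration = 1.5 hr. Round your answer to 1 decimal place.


Step 1: Convert time to seconds: 1.5 hr * 3600 = 5400.0 s
Step 2: Total = flux * area * time_s
Step 3: Total = 1.1 * 0.096 * 5400.0
Step 4: Total = 570.2 umol

570.2


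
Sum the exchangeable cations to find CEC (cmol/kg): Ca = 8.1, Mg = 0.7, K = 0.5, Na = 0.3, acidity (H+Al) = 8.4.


Step 1: CEC = Ca + Mg + K + Na + (H+Al)
Step 2: CEC = 8.1 + 0.7 + 0.5 + 0.3 + 8.4
Step 3: CEC = 18.0 cmol/kg

18.0


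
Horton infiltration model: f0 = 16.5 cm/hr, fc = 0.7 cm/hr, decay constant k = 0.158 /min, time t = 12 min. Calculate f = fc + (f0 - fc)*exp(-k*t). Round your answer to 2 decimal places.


Step 1: f = fc + (f0 - fc) * exp(-k * t)
Step 2: exp(-0.158 * 12) = 0.150168
Step 3: f = 0.7 + (16.5 - 0.7) * 0.150168
Step 4: f = 0.7 + 15.8 * 0.150168
Step 5: f = 3.07 cm/hr

3.07


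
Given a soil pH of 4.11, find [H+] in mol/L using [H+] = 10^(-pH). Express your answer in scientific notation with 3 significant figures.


Step 1: [H+] = 10^(-pH)
Step 2: [H+] = 10^(-4.11)
Step 3: [H+] = 7.76e-05 mol/L

7.76e-05


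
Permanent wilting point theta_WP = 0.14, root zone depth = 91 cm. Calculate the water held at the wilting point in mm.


Step 1: Water (mm) = theta_WP * depth * 10
Step 2: Water = 0.14 * 91 * 10
Step 3: Water = 127.4 mm

127.4


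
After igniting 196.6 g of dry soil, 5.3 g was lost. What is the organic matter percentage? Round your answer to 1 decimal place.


Step 1: OM% = 100 * LOI / sample mass
Step 2: OM = 100 * 5.3 / 196.6
Step 3: OM = 2.7%

2.7


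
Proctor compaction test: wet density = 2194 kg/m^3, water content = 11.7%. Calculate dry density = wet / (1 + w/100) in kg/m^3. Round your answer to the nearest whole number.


Step 1: Dry density = wet density / (1 + w/100)
Step 2: Dry density = 2194 / (1 + 11.7/100)
Step 3: Dry density = 2194 / 1.117
Step 4: Dry density = 1964 kg/m^3

1964


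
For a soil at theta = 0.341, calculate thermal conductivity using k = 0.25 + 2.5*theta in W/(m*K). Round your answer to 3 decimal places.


Step 1: k = 0.25 + 2.5 * theta
Step 2: k = 0.25 + 2.5 * 0.341
Step 3: k = 0.25 + 0.853
Step 4: k = 1.103 W/(m*K)

1.103


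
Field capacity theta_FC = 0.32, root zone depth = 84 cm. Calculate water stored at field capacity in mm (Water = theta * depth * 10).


Step 1: Water (mm) = theta_FC * depth (cm) * 10
Step 2: Water = 0.32 * 84 * 10
Step 3: Water = 268.8 mm

268.8


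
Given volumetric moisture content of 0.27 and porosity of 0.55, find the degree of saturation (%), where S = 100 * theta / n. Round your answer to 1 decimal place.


Step 1: S = 100 * theta_v / n
Step 2: S = 100 * 0.27 / 0.55
Step 3: S = 49.1%

49.1


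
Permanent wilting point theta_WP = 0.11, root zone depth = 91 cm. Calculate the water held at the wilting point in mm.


Step 1: Water (mm) = theta_WP * depth * 10
Step 2: Water = 0.11 * 91 * 10
Step 3: Water = 100.1 mm

100.1


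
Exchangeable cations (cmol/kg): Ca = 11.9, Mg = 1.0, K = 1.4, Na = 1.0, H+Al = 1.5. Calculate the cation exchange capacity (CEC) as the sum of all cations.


Step 1: CEC = Ca + Mg + K + Na + (H+Al)
Step 2: CEC = 11.9 + 1.0 + 1.4 + 1.0 + 1.5
Step 3: CEC = 16.8 cmol/kg

16.8


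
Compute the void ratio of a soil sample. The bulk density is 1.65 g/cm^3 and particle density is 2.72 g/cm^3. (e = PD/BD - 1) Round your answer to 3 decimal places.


Step 1: e = PD / BD - 1
Step 2: e = 2.72 / 1.65 - 1
Step 3: e = 1.64848 - 1
Step 4: e = 0.648

0.648


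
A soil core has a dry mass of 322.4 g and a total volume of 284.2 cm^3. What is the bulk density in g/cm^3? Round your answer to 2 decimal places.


Step 1: Identify the formula: BD = dry mass / volume
Step 2: Substitute values: BD = 322.4 / 284.2
Step 3: BD = 1.13 g/cm^3

1.13


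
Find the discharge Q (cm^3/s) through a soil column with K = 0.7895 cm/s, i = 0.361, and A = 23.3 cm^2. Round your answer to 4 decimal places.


Step 1: Apply Darcy's law: Q = K * i * A
Step 2: Q = 0.7895 * 0.361 * 23.3
Step 3: Q = 6.6407 cm^3/s

6.6407


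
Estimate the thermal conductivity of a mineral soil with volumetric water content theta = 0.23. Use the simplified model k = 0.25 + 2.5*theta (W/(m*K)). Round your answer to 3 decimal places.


Step 1: k = 0.25 + 2.5 * theta
Step 2: k = 0.25 + 2.5 * 0.23
Step 3: k = 0.25 + 0.575
Step 4: k = 0.825 W/(m*K)

0.825


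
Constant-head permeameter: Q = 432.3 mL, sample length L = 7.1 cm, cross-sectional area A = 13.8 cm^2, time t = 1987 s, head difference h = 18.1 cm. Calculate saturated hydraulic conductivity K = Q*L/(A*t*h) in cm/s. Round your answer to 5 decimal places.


Step 1: K = Q * L / (A * t * h)
Step 2: Numerator = 432.3 * 7.1 = 3069.33
Step 3: Denominator = 13.8 * 1987 * 18.1 = 496312.86
Step 4: K = 3069.33 / 496312.86 = 0.00618 cm/s

0.00618


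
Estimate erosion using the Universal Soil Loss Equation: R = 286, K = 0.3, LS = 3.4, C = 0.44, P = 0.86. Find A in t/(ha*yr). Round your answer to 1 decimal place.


Step 1: A = R * K * LS * C * P
Step 2: R * K = 286 * 0.3 = 85.8
Step 3: (R*K) * LS = 85.8 * 3.4 = 291.72
Step 4: * C * P = 291.72 * 0.44 * 0.86 = 110.4
Step 5: A = 110.4 t/(ha*yr)

110.4


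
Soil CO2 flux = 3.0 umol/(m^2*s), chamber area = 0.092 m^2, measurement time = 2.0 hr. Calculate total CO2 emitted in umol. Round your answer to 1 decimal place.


Step 1: Convert time to seconds: 2.0 hr * 3600 = 7200.0 s
Step 2: Total = flux * area * time_s
Step 3: Total = 3.0 * 0.092 * 7200.0
Step 4: Total = 1987.2 umol

1987.2


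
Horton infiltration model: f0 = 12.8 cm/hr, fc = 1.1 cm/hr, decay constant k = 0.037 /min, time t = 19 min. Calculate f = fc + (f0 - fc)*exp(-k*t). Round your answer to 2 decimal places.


Step 1: f = fc + (f0 - fc) * exp(-k * t)
Step 2: exp(-0.037 * 19) = 0.495098
Step 3: f = 1.1 + (12.8 - 1.1) * 0.495098
Step 4: f = 1.1 + 11.7 * 0.495098
Step 5: f = 6.89 cm/hr

6.89


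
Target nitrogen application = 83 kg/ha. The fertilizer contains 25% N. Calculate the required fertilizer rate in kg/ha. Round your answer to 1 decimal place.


Step 1: Fertilizer rate = target N / (N content / 100)
Step 2: Rate = 83 / (25 / 100)
Step 3: Rate = 83 / 0.25
Step 4: Rate = 332.0 kg/ha

332.0


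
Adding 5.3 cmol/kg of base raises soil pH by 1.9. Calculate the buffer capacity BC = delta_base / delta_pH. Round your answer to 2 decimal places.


Step 1: BC = change in base / change in pH
Step 2: BC = 5.3 / 1.9
Step 3: BC = 2.79 cmol/(kg*pH unit)

2.79


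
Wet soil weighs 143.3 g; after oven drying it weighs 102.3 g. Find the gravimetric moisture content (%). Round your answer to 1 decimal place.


Step 1: Water mass = wet - dry = 143.3 - 102.3 = 41.0 g
Step 2: w = 100 * water mass / dry mass
Step 3: w = 100 * 41.0 / 102.3 = 40.1%

40.1


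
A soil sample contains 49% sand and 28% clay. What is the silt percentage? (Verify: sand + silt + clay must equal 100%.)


Step 1: sand + silt + clay = 100%
Step 2: silt = 100 - sand - clay
Step 3: silt = 100 - 49 - 28
Step 4: silt = 23%

23


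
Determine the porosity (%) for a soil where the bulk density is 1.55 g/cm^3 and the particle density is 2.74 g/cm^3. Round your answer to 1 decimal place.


Step 1: Formula: n = 100 * (1 - BD / PD)
Step 2: n = 100 * (1 - 1.55 / 2.74)
Step 3: n = 100 * (1 - 0.56569)
Step 4: n = 43.4%

43.4


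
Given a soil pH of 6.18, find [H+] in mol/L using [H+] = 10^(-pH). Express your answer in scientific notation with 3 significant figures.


Step 1: [H+] = 10^(-pH)
Step 2: [H+] = 10^(-6.18)
Step 3: [H+] = 6.61e-07 mol/L

6.61e-07


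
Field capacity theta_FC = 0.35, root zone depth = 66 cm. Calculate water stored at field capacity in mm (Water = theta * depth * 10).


Step 1: Water (mm) = theta_FC * depth (cm) * 10
Step 2: Water = 0.35 * 66 * 10
Step 3: Water = 231.0 mm

231.0


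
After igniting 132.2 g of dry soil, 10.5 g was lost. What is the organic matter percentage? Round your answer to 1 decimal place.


Step 1: OM% = 100 * LOI / sample mass
Step 2: OM = 100 * 10.5 / 132.2
Step 3: OM = 7.9%

7.9


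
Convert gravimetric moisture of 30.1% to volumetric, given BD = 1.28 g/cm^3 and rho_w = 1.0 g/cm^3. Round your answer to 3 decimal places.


Step 1: theta = (w / 100) * BD / rho_w
Step 2: theta = (30.1 / 100) * 1.28 / 1.0
Step 3: theta = 0.301 * 1.28
Step 4: theta = 0.385

0.385


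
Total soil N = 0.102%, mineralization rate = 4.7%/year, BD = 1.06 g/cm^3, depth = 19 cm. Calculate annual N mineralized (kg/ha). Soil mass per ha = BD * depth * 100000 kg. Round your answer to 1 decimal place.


Step 1: Soil mass per ha = BD * depth * 100000 = 1.06 * 19 * 100000 = 2014000 kg
Step 2: Total N pool = soil mass * N%/100 = 2014000 * 0.102/100 = 2054.28 kg/ha
Step 3: N mineralized = N pool * rate%/100 = 2054.28 * 4.7/100 = 96.6 kg/ha/yr

96.6


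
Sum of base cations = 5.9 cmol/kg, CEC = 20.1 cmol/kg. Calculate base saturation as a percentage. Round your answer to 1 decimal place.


Step 1: BS = 100 * (sum of bases) / CEC
Step 2: BS = 100 * 5.9 / 20.1
Step 3: BS = 29.4%

29.4


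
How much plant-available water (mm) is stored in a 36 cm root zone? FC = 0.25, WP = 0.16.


Step 1: Available water = (FC - WP) * depth * 10
Step 2: AW = (0.25 - 0.16) * 36 * 10
Step 3: AW = 0.09 * 36 * 10
Step 4: AW = 32.4 mm

32.4


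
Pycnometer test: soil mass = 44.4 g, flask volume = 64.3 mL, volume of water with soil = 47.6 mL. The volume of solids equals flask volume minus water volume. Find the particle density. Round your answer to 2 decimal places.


Step 1: Volume of solids = flask volume - water volume with soil
Step 2: V_solids = 64.3 - 47.6 = 16.7 mL
Step 3: Particle density = mass / V_solids = 44.4 / 16.7 = 2.66 g/cm^3

2.66


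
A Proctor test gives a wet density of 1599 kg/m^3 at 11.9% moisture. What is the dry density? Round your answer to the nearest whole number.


Step 1: Dry density = wet density / (1 + w/100)
Step 2: Dry density = 1599 / (1 + 11.9/100)
Step 3: Dry density = 1599 / 1.119
Step 4: Dry density = 1429 kg/m^3

1429


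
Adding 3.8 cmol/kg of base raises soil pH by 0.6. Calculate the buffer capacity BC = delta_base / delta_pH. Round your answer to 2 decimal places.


Step 1: BC = change in base / change in pH
Step 2: BC = 3.8 / 0.6
Step 3: BC = 6.33 cmol/(kg*pH unit)

6.33


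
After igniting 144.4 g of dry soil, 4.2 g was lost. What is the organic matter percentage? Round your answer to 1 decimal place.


Step 1: OM% = 100 * LOI / sample mass
Step 2: OM = 100 * 4.2 / 144.4
Step 3: OM = 2.9%

2.9


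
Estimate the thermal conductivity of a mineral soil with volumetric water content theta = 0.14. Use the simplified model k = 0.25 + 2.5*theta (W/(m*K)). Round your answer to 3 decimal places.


Step 1: k = 0.25 + 2.5 * theta
Step 2: k = 0.25 + 2.5 * 0.14
Step 3: k = 0.25 + 0.35
Step 4: k = 0.6 W/(m*K)

0.6


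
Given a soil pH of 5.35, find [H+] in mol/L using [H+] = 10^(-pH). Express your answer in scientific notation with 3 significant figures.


Step 1: [H+] = 10^(-pH)
Step 2: [H+] = 10^(-5.35)
Step 3: [H+] = 4.47e-06 mol/L

4.47e-06


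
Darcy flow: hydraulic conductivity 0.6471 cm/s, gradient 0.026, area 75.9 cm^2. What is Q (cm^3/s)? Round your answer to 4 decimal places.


Step 1: Apply Darcy's law: Q = K * i * A
Step 2: Q = 0.6471 * 0.026 * 75.9
Step 3: Q = 1.277 cm^3/s

1.277


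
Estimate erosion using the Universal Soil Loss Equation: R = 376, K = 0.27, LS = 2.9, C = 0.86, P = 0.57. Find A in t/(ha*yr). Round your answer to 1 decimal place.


Step 1: A = R * K * LS * C * P
Step 2: R * K = 376 * 0.27 = 101.52
Step 3: (R*K) * LS = 101.52 * 2.9 = 294.408
Step 4: * C * P = 294.408 * 0.86 * 0.57 = 144.3
Step 5: A = 144.3 t/(ha*yr)

144.3


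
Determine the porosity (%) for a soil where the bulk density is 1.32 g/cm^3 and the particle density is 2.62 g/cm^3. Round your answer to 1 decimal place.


Step 1: Formula: n = 100 * (1 - BD / PD)
Step 2: n = 100 * (1 - 1.32 / 2.62)
Step 3: n = 100 * (1 - 0.50382)
Step 4: n = 49.6%

49.6


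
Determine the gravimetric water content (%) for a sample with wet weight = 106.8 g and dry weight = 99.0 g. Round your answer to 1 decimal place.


Step 1: Water mass = wet - dry = 106.8 - 99.0 = 7.8 g
Step 2: w = 100 * water mass / dry mass
Step 3: w = 100 * 7.8 / 99.0 = 7.9%

7.9


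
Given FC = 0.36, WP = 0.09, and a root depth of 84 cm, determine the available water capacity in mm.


Step 1: Available water = (FC - WP) * depth * 10
Step 2: AW = (0.36 - 0.09) * 84 * 10
Step 3: AW = 0.27 * 84 * 10
Step 4: AW = 226.8 mm

226.8


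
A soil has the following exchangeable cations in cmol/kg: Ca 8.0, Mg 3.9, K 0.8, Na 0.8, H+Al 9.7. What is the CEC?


Step 1: CEC = Ca + Mg + K + Na + (H+Al)
Step 2: CEC = 8.0 + 3.9 + 0.8 + 0.8 + 9.7
Step 3: CEC = 23.2 cmol/kg

23.2


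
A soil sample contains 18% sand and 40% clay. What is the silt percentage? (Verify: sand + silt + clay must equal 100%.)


Step 1: sand + silt + clay = 100%
Step 2: silt = 100 - sand - clay
Step 3: silt = 100 - 18 - 40
Step 4: silt = 42%

42


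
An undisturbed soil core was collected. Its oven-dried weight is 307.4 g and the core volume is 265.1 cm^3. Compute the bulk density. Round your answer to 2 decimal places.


Step 1: Identify the formula: BD = dry mass / volume
Step 2: Substitute values: BD = 307.4 / 265.1
Step 3: BD = 1.16 g/cm^3

1.16


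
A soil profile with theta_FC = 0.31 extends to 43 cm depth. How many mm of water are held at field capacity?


Step 1: Water (mm) = theta_FC * depth (cm) * 10
Step 2: Water = 0.31 * 43 * 10
Step 3: Water = 133.3 mm

133.3


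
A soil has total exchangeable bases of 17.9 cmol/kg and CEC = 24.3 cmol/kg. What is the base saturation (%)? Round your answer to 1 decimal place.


Step 1: BS = 100 * (sum of bases) / CEC
Step 2: BS = 100 * 17.9 / 24.3
Step 3: BS = 73.7%

73.7


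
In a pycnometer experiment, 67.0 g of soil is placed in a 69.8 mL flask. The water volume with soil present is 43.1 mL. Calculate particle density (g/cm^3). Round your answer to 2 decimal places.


Step 1: Volume of solids = flask volume - water volume with soil
Step 2: V_solids = 69.8 - 43.1 = 26.7 mL
Step 3: Particle density = mass / V_solids = 67.0 / 26.7 = 2.51 g/cm^3

2.51


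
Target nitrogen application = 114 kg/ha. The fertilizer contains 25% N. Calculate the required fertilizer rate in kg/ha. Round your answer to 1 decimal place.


Step 1: Fertilizer rate = target N / (N content / 100)
Step 2: Rate = 114 / (25 / 100)
Step 3: Rate = 114 / 0.25
Step 4: Rate = 456.0 kg/ha

456.0


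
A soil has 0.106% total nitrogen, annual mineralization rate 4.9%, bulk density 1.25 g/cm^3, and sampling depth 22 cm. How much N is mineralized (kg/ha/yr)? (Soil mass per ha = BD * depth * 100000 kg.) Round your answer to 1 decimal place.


Step 1: Soil mass per ha = BD * depth * 100000 = 1.25 * 22 * 100000 = 2750000 kg
Step 2: Total N pool = soil mass * N%/100 = 2750000 * 0.106/100 = 2915.0 kg/ha
Step 3: N mineralized = N pool * rate%/100 = 2915.0 * 4.9/100 = 142.8 kg/ha/yr

142.8


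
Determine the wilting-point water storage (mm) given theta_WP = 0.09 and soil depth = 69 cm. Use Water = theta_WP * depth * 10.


Step 1: Water (mm) = theta_WP * depth * 10
Step 2: Water = 0.09 * 69 * 10
Step 3: Water = 62.1 mm

62.1


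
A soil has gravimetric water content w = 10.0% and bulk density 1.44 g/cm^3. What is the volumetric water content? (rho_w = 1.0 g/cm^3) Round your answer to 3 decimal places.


Step 1: theta = (w / 100) * BD / rho_w
Step 2: theta = (10.0 / 100) * 1.44 / 1.0
Step 3: theta = 0.1 * 1.44
Step 4: theta = 0.144

0.144


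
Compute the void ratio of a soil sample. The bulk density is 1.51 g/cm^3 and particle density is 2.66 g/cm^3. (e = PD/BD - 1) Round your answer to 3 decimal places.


Step 1: e = PD / BD - 1
Step 2: e = 2.66 / 1.51 - 1
Step 3: e = 1.76159 - 1
Step 4: e = 0.762

0.762


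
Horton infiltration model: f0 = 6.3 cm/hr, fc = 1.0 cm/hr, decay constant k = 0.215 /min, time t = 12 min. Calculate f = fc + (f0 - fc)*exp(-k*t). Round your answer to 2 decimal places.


Step 1: f = fc + (f0 - fc) * exp(-k * t)
Step 2: exp(-0.215 * 12) = 0.075774
Step 3: f = 1.0 + (6.3 - 1.0) * 0.075774
Step 4: f = 1.0 + 5.3 * 0.075774
Step 5: f = 1.4 cm/hr

1.4


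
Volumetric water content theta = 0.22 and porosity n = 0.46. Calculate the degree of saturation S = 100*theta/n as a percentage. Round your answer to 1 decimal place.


Step 1: S = 100 * theta_v / n
Step 2: S = 100 * 0.22 / 0.46
Step 3: S = 47.8%

47.8


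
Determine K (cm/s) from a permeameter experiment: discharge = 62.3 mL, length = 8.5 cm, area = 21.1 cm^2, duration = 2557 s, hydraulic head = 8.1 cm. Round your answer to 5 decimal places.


Step 1: K = Q * L / (A * t * h)
Step 2: Numerator = 62.3 * 8.5 = 529.55
Step 3: Denominator = 21.1 * 2557 * 8.1 = 437016.87
Step 4: K = 529.55 / 437016.87 = 0.00121 cm/s

0.00121


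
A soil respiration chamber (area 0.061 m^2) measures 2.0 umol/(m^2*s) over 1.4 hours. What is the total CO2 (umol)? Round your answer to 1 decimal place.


Step 1: Convert time to seconds: 1.4 hr * 3600 = 5040.0 s
Step 2: Total = flux * area * time_s
Step 3: Total = 2.0 * 0.061 * 5040.0
Step 4: Total = 614.9 umol

614.9


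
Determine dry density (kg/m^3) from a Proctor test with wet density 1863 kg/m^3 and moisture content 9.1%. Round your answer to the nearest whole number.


Step 1: Dry density = wet density / (1 + w/100)
Step 2: Dry density = 1863 / (1 + 9.1/100)
Step 3: Dry density = 1863 / 1.091
Step 4: Dry density = 1708 kg/m^3

1708


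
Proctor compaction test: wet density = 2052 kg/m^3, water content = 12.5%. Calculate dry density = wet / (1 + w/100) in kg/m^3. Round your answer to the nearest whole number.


Step 1: Dry density = wet density / (1 + w/100)
Step 2: Dry density = 2052 / (1 + 12.5/100)
Step 3: Dry density = 2052 / 1.125
Step 4: Dry density = 1824 kg/m^3

1824


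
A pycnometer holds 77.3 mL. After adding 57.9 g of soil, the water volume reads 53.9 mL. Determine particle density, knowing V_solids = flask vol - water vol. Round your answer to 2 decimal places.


Step 1: Volume of solids = flask volume - water volume with soil
Step 2: V_solids = 77.3 - 53.9 = 23.4 mL
Step 3: Particle density = mass / V_solids = 57.9 / 23.4 = 2.47 g/cm^3

2.47


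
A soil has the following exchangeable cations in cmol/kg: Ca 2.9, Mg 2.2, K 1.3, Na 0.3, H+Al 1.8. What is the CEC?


Step 1: CEC = Ca + Mg + K + Na + (H+Al)
Step 2: CEC = 2.9 + 2.2 + 1.3 + 0.3 + 1.8
Step 3: CEC = 8.5 cmol/kg

8.5


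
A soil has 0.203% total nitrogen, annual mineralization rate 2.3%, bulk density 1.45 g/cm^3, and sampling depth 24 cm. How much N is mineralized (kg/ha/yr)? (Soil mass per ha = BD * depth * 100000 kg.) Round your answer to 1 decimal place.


Step 1: Soil mass per ha = BD * depth * 100000 = 1.45 * 24 * 100000 = 3480000 kg
Step 2: Total N pool = soil mass * N%/100 = 3480000 * 0.203/100 = 7064.4 kg/ha
Step 3: N mineralized = N pool * rate%/100 = 7064.4 * 2.3/100 = 162.5 kg/ha/yr

162.5


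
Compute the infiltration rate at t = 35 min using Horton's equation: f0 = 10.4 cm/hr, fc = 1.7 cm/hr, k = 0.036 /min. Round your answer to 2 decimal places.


Step 1: f = fc + (f0 - fc) * exp(-k * t)
Step 2: exp(-0.036 * 35) = 0.283654
Step 3: f = 1.7 + (10.4 - 1.7) * 0.283654
Step 4: f = 1.7 + 8.7 * 0.283654
Step 5: f = 4.17 cm/hr

4.17


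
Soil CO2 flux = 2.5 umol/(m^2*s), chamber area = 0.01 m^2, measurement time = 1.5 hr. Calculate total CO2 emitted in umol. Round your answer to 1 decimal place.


Step 1: Convert time to seconds: 1.5 hr * 3600 = 5400.0 s
Step 2: Total = flux * area * time_s
Step 3: Total = 2.5 * 0.01 * 5400.0
Step 4: Total = 135.0 umol

135.0
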